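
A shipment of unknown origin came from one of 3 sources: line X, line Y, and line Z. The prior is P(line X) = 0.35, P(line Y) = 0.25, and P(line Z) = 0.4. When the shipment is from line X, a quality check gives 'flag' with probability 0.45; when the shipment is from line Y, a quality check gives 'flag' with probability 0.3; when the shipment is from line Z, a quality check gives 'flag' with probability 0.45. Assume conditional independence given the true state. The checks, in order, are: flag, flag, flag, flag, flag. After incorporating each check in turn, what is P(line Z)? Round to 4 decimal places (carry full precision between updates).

0.5109

After 'flag': normaliser = 0.45·0.3500 + 0.3·0.2500 + 0.45·0.4000; P(line X) ≈ 0.3818, P(line Y) ≈ 0.1818, P(line Z) ≈ 0.4364
After 'flag': normaliser = 0.45·0.3818 + 0.3·0.1818 + 0.45·0.4364; P(line X) ≈ 0.4065, P(line Y) ≈ 0.1290, P(line Z) ≈ 0.4645
After 'flag': normaliser = 0.45·0.4065 + 0.3·0.1290 + 0.45·0.4645; P(line X) ≈ 0.4247, P(line Y) ≈ 0.0899, P(line Z) ≈ 0.4854
After 'flag': normaliser = 0.45·0.4247 + 0.3·0.0899 + 0.45·0.4854; P(line X) ≈ 0.4378, P(line Y) ≈ 0.0618, P(line Z) ≈ 0.5004
After 'flag': normaliser = 0.45·0.4378 + 0.3·0.0618 + 0.45·0.5004; P(line X) ≈ 0.4470, P(line Y) ≈ 0.0420, P(line Z) ≈ 0.5109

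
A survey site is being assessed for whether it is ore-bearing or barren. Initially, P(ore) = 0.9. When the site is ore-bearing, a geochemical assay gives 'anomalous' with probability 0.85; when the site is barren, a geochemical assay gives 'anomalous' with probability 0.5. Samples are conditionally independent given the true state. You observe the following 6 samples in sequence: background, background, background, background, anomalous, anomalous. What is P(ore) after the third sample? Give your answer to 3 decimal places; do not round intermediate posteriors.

After 'background': P(ore) = 0.15·0.9000 / (0.15·0.9000 + 0.5·0.1000) ≈ 0.7297
After 'background': P(ore) = 0.15·0.7297 / (0.15·0.7297 + 0.5·0.2703) ≈ 0.4475
After 'background': P(ore) = 0.15·0.4475 / (0.15·0.4475 + 0.5·0.5525) ≈ 0.1955

0.195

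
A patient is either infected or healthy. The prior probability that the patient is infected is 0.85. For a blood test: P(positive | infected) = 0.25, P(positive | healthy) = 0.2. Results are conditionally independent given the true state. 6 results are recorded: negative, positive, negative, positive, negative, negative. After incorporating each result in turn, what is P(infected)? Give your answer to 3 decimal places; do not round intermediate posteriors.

0.872

After 'negative': P(infected) = 0.75·0.8500 / (0.75·0.8500 + 0.8·0.1500) ≈ 0.8416
After 'positive': P(infected) = 0.25·0.8416 / (0.25·0.8416 + 0.2·0.1584) ≈ 0.8691
After 'negative': P(infected) = 0.75·0.8691 / (0.75·0.8691 + 0.8·0.1309) ≈ 0.8616
After 'positive': P(infected) = 0.25·0.8616 / (0.25·0.8616 + 0.2·0.1384) ≈ 0.8861
After 'negative': P(infected) = 0.75·0.8861 / (0.75·0.8861 + 0.8·0.1139) ≈ 0.8795
After 'negative': P(infected) = 0.75·0.8795 / (0.75·0.8795 + 0.8·0.1205) ≈ 0.8724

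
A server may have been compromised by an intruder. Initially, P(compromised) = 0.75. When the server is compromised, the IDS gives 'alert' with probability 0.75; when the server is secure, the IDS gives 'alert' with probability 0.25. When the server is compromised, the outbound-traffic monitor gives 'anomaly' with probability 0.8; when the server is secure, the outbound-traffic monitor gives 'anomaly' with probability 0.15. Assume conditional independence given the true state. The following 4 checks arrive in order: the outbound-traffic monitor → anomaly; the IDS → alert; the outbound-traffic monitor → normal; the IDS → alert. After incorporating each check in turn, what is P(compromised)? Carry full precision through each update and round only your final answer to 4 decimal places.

0.9713

Apply Bayes' rule sequentially, carrying P(compromised) forward.
After the outbound-traffic monitor='anomaly': P(compromised) = 0.8·0.7500 / (0.8·0.7500 + 0.15·0.2500) ≈ 0.9412
After the IDS='alert': P(compromised) = 0.75·0.9412 / (0.75·0.9412 + 0.25·0.0588) ≈ 0.9796
After the outbound-traffic monitor='normal': P(compromised) = 0.2·0.9796 / (0.2·0.9796 + 0.85·0.0204) ≈ 0.9187
After the IDS='alert': P(compromised) = 0.75·0.9187 / (0.75·0.9187 + 0.25·0.0813) ≈ 0.9713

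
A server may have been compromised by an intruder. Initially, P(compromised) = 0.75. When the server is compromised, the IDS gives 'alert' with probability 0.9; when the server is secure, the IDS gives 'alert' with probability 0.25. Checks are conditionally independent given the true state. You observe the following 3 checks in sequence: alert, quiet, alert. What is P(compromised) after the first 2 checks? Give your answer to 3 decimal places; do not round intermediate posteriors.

0.590

After 'alert': P(compromised) = 0.9·0.7500 / (0.9·0.7500 + 0.25·0.2500) ≈ 0.9153
After 'quiet': P(compromised) = 0.1·0.9153 / (0.1·0.9153 + 0.75·0.0847) ≈ 0.5902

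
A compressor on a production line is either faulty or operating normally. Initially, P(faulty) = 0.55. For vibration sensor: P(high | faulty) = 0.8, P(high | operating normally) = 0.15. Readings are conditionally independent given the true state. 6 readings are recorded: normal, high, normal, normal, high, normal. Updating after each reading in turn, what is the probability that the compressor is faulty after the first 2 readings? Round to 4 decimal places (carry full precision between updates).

After 'normal': P(faulty) = 0.2·0.5500 / (0.2·0.5500 + 0.85·0.4500) ≈ 0.2234
After 'high': P(faulty) = 0.8·0.2234 / (0.8·0.2234 + 0.15·0.7766) ≈ 0.6053

0.6053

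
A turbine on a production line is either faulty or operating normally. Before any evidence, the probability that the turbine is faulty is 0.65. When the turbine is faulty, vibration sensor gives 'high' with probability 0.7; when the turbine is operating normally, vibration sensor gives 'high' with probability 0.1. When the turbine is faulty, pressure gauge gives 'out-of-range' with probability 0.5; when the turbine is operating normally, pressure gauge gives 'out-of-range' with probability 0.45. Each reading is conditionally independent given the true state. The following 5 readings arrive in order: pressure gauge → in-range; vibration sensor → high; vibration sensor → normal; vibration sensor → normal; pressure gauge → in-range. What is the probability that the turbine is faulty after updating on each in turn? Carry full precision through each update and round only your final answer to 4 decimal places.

After pressure gauge='in-range': P(faulty) = 0.5·0.6500 / (0.5·0.6500 + 0.55·0.3500) ≈ 0.6280
After vibration sensor='high': P(faulty) = 0.7·0.6280 / (0.7·0.6280 + 0.1·0.3720) ≈ 0.9220
After vibration sensor='normal': P(faulty) = 0.3·0.9220 / (0.3·0.9220 + 0.9·0.0780) ≈ 0.7975
After vibration sensor='normal': P(faulty) = 0.3·0.7975 / (0.3·0.7975 + 0.9·0.2025) ≈ 0.5677
After pressure gauge='in-range': P(faulty) = 0.5·0.5677 / (0.5·0.5677 + 0.55·0.4323) ≈ 0.5442

0.5442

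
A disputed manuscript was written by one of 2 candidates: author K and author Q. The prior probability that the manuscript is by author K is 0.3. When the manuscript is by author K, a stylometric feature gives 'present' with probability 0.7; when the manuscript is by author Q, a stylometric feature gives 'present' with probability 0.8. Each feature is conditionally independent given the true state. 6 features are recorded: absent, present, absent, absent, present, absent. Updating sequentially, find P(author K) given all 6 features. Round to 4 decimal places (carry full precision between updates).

0.6242

After 'absent': P(author K) = 0.3·0.3000 / (0.3·0.3000 + 0.2·0.7000) ≈ 0.3913
After 'present': P(author K) = 0.7·0.3913 / (0.7·0.3913 + 0.8·0.6087) ≈ 0.3600
After 'absent': P(author K) = 0.3·0.3600 / (0.3·0.3600 + 0.2·0.6400) ≈ 0.4576
After 'absent': P(author K) = 0.3·0.4576 / (0.3·0.4576 + 0.2·0.5424) ≈ 0.5586
After 'present': P(author K) = 0.7·0.5586 / (0.7·0.5586 + 0.8·0.4414) ≈ 0.5255
After 'absent': P(author K) = 0.3·0.5255 / (0.3·0.5255 + 0.2·0.4745) ≈ 0.6242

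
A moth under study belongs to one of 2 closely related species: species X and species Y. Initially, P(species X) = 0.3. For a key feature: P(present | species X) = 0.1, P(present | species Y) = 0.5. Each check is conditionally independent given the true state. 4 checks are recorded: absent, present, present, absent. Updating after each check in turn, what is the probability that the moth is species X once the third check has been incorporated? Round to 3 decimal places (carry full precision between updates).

0.030

Each posterior becomes the prior for the next update.
After 'absent': P(species X) = 0.9·0.3000 / (0.9·0.3000 + 0.5·0.7000) ≈ 0.4355
After 'present': P(species X) = 0.1·0.4355 / (0.1·0.4355 + 0.5·0.5645) ≈ 0.1337
After 'present': P(species X) = 0.1·0.1337 / (0.1·0.1337 + 0.5·0.8663) ≈ 0.0299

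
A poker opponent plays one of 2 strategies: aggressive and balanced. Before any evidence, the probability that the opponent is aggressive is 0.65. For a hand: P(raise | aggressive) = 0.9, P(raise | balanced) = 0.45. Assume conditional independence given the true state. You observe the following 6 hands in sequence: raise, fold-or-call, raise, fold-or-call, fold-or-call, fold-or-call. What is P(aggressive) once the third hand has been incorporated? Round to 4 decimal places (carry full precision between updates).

0.5746

After 'raise': P(aggressive) = 0.9·0.6500 / (0.9·0.6500 + 0.45·0.3500) ≈ 0.7879
After 'fold-or-call': P(aggressive) = 0.1·0.7879 / (0.1·0.7879 + 0.55·0.2121) ≈ 0.4031
After 'raise': P(aggressive) = 0.9·0.4031 / (0.9·0.4031 + 0.45·0.5969) ≈ 0.5746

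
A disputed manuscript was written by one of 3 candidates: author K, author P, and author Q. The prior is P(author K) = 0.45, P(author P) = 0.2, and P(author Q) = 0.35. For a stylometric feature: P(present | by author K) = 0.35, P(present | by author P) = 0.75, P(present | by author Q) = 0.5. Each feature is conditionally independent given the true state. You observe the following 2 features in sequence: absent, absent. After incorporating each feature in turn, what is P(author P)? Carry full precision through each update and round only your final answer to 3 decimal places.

0.043

After 'absent': normaliser = 0.65·0.4500 + 0.25·0.2000 + 0.5·0.3500; P(author K) ≈ 0.5652, P(author P) ≈ 0.0966, P(author Q) ≈ 0.3382
After 'absent': normaliser = 0.65·0.5652 + 0.25·0.0966 + 0.5·0.3382; P(author K) ≈ 0.6553, P(author P) ≈ 0.0431, P(author Q) ≈ 0.3016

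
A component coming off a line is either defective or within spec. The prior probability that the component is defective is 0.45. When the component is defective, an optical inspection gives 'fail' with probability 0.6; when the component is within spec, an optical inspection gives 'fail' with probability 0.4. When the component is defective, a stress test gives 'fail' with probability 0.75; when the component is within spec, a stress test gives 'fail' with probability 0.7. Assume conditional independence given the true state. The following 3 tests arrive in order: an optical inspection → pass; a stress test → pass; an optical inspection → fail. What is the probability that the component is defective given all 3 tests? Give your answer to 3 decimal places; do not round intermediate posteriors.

Each posterior becomes the prior for the next update.
After an optical inspection='pass': P(defective) = 0.4·0.4500 / (0.4·0.4500 + 0.6·0.5500) ≈ 0.3529
After a stress test='pass': P(defective) = 0.25·0.3529 / (0.25·0.3529 + 0.3·0.6471) ≈ 0.3125
After an optical inspection='fail': P(defective) = 0.6·0.3125 / (0.6·0.3125 + 0.4·0.6875) ≈ 0.4054

0.405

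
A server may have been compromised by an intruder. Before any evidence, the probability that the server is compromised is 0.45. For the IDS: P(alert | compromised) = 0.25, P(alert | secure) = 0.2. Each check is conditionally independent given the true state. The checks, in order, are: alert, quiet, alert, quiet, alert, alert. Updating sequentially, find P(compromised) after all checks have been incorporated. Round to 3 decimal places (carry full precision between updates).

After 'alert': P(compromised) = 0.25·0.4500 / (0.25·0.4500 + 0.2·0.5500) ≈ 0.5056
After 'quiet': P(compromised) = 0.75·0.5056 / (0.75·0.5056 + 0.8·0.4944) ≈ 0.4895
After 'alert': P(compromised) = 0.25·0.4895 / (0.25·0.4895 + 0.2·0.5105) ≈ 0.5451
After 'quiet': P(compromised) = 0.75·0.5451 / (0.75·0.5451 + 0.8·0.4549) ≈ 0.5291
After 'alert': P(compromised) = 0.25·0.5291 / (0.25·0.5291 + 0.2·0.4709) ≈ 0.5841
After 'alert': P(compromised) = 0.25·0.5841 / (0.25·0.5841 + 0.2·0.4159) ≈ 0.6371

0.637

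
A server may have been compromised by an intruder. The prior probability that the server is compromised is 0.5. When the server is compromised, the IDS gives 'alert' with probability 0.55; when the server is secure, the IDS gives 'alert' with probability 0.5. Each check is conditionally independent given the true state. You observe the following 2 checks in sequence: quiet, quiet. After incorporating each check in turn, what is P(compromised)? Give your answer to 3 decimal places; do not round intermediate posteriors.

Apply Bayes' rule sequentially, carrying P(compromised) forward.
After 'quiet': P(compromised) = 0.45·0.5000 / (0.45·0.5000 + 0.5·0.5000) ≈ 0.4737
After 'quiet': P(compromised) = 0.45·0.4737 / (0.45·0.4737 + 0.5·0.5263) ≈ 0.4475

0.448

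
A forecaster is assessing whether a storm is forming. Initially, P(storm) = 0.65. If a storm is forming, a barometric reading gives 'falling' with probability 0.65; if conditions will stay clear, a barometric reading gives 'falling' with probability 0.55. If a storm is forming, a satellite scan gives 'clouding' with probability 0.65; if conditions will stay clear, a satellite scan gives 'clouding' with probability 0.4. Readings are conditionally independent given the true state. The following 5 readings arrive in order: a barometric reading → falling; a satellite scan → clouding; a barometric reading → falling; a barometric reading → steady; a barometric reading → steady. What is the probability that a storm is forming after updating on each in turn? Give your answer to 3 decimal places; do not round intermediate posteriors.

0.718

After a barometric reading='falling': P(storm) = 0.65·0.6500 / (0.65·0.6500 + 0.55·0.3500) ≈ 0.6870
After a satellite scan='clouding': P(storm) = 0.65·0.6870 / (0.65·0.6870 + 0.4·0.3130) ≈ 0.7810
After a barometric reading='falling': P(storm) = 0.65·0.7810 / (0.65·0.7810 + 0.55·0.2190) ≈ 0.8082
After a barometric reading='steady': P(storm) = 0.35·0.8082 / (0.35·0.8082 + 0.45·0.1918) ≈ 0.7663
After a barometric reading='steady': P(storm) = 0.35·0.7663 / (0.35·0.7663 + 0.45·0.2337) ≈ 0.7183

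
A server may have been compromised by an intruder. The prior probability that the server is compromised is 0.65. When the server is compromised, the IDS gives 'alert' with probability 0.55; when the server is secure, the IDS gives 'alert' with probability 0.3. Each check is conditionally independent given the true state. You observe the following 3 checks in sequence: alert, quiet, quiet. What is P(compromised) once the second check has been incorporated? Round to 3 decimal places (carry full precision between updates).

0.686

Apply Bayes' rule sequentially, carrying P(compromised) forward.
After 'alert': P(compromised) = 0.55·0.6500 / (0.55·0.6500 + 0.3·0.3500) ≈ 0.7730
After 'quiet': P(compromised) = 0.45·0.7730 / (0.45·0.7730 + 0.7·0.2270) ≈ 0.6864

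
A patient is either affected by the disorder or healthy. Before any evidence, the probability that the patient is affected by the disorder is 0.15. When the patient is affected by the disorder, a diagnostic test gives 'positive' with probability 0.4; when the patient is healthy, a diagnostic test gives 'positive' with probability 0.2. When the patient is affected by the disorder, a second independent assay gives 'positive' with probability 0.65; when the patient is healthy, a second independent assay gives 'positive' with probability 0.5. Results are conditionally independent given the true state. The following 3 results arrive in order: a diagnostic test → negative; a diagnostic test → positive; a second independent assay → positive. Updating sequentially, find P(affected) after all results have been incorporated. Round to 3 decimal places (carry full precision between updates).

After a diagnostic test='negative': P(affected) = 0.6·0.1500 / (0.6·0.1500 + 0.8·0.8500) ≈ 0.1169
After a diagnostic test='positive': P(affected) = 0.4·0.1169 / (0.4·0.1169 + 0.2·0.8831) ≈ 0.2093
After a second independent assay='positive': P(affected) = 0.65·0.2093 / (0.65·0.2093 + 0.5·0.7907) ≈ 0.2560

0.256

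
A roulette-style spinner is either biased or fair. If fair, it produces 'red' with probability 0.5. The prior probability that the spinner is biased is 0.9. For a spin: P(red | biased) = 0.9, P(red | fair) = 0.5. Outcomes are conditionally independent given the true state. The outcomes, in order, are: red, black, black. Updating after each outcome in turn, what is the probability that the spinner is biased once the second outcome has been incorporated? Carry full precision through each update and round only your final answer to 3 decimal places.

0.764

Apply Bayes' rule sequentially, carrying P(biased) forward.
After 'red': P(biased) = 0.9·0.9000 / (0.9·0.9000 + 0.5·0.1000) ≈ 0.9419
After 'black': P(biased) = 0.1·0.9419 / (0.1·0.9419 + 0.5·0.0581) ≈ 0.7642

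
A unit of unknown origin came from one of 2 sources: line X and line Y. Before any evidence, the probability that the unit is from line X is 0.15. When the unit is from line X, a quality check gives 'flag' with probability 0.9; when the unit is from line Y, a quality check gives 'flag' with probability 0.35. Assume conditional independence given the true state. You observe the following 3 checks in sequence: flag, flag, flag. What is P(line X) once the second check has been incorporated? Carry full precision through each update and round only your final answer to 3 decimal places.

0.539

After 'flag': P(line X) = 0.9·0.1500 / (0.9·0.1500 + 0.35·0.8500) ≈ 0.3121
After 'flag': P(line X) = 0.9·0.3121 / (0.9·0.3121 + 0.35·0.6879) ≈ 0.5385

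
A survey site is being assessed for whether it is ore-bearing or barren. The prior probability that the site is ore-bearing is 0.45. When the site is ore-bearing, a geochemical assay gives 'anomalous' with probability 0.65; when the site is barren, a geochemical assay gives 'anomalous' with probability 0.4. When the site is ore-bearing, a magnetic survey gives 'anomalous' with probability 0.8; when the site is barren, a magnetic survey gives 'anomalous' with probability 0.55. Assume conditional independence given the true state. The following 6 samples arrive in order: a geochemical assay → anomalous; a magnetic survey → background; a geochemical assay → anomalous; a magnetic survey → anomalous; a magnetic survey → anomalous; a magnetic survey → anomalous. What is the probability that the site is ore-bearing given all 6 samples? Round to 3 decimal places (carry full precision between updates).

After a geochemical assay='anomalous': P(ore) = 0.65·0.4500 / (0.65·0.4500 + 0.4·0.5500) ≈ 0.5707
After a magnetic survey='background': P(ore) = 0.2·0.5707 / (0.2·0.5707 + 0.45·0.4293) ≈ 0.3714
After a geochemical assay='anomalous': P(ore) = 0.65·0.3714 / (0.65·0.3714 + 0.4·0.6286) ≈ 0.4899
After a magnetic survey='anomalous': P(ore) = 0.8·0.4899 / (0.8·0.4899 + 0.55·0.5101) ≈ 0.5828
After a magnetic survey='anomalous': P(ore) = 0.8·0.5828 / (0.8·0.5828 + 0.55·0.4172) ≈ 0.6701
After a magnetic survey='anomalous': P(ore) = 0.8·0.6701 / (0.8·0.6701 + 0.55·0.3299) ≈ 0.7472

0.747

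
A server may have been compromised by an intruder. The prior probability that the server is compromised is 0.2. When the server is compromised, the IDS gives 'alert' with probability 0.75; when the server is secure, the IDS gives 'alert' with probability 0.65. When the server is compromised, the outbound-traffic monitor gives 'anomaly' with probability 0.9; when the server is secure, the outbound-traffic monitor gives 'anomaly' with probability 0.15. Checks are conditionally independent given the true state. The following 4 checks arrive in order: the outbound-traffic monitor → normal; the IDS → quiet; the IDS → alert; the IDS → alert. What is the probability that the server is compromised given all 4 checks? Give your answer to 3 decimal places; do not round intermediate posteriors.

0.027

After the outbound-traffic monitor='normal': P(compromised) = 0.1·0.2000 / (0.1·0.2000 + 0.85·0.8000) ≈ 0.0286
After the IDS='quiet': P(compromised) = 0.25·0.0286 / (0.25·0.0286 + 0.35·0.9714) ≈ 0.0206
After the IDS='alert': P(compromised) = 0.75·0.0206 / (0.75·0.0206 + 0.65·0.9794) ≈ 0.0237
After the IDS='alert': P(compromised) = 0.75·0.0237 / (0.75·0.0237 + 0.65·0.9763) ≈ 0.0272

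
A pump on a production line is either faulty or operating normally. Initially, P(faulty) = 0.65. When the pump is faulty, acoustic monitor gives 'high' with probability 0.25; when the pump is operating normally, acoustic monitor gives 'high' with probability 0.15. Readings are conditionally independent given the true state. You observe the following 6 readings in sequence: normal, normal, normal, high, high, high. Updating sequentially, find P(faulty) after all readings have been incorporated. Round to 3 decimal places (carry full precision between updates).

Each posterior becomes the prior for the next update.
After 'normal': P(faulty) = 0.75·0.6500 / (0.75·0.6500 + 0.85·0.3500) ≈ 0.6210
After 'normal': P(faulty) = 0.75·0.6210 / (0.75·0.6210 + 0.85·0.3790) ≈ 0.5911
After 'normal': P(faulty) = 0.75·0.5911 / (0.75·0.5911 + 0.85·0.4089) ≈ 0.5606
After 'high': P(faulty) = 0.25·0.5606 / (0.25·0.5606 + 0.15·0.4394) ≈ 0.6801
After 'high': P(faulty) = 0.25·0.6801 / (0.25·0.6801 + 0.15·0.3199) ≈ 0.7799
After 'high': P(faulty) = 0.25·0.7799 / (0.25·0.7799 + 0.15·0.2201) ≈ 0.8552

0.855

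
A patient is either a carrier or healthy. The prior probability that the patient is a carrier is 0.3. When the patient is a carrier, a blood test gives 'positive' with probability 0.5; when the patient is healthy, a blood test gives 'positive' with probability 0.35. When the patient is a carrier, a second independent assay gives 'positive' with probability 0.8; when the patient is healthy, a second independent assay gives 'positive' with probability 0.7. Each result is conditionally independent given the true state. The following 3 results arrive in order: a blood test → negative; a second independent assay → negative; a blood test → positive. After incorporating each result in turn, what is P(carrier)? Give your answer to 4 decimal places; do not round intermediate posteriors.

After a blood test='negative': P(carrier) = 0.5·0.3000 / (0.5·0.3000 + 0.65·0.7000) ≈ 0.2479
After a second independent assay='negative': P(carrier) = 0.2·0.2479 / (0.2·0.2479 + 0.3·0.7521) ≈ 0.1802
After a blood test='positive': P(carrier) = 0.5·0.1802 / (0.5·0.1802 + 0.35·0.8198) ≈ 0.2389

0.2389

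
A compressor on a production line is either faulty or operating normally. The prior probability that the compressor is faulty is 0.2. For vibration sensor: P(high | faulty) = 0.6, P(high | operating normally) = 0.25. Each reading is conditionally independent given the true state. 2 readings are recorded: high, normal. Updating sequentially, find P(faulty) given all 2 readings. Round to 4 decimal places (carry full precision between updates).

After 'high': P(faulty) = 0.6·0.2000 / (0.6·0.2000 + 0.25·0.8000) ≈ 0.3750
After 'normal': P(faulty) = 0.4·0.3750 / (0.4·0.3750 + 0.75·0.6250) ≈ 0.2424

0.2424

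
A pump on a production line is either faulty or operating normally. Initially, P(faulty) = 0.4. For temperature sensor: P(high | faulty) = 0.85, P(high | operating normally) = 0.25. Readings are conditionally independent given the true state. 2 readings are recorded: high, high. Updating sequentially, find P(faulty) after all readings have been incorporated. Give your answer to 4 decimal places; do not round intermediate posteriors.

0.8851

After 'high': P(faulty) = 0.85·0.4000 / (0.85·0.4000 + 0.25·0.6000) ≈ 0.6939
After 'high': P(faulty) = 0.85·0.6939 / (0.85·0.6939 + 0.25·0.3061) ≈ 0.8851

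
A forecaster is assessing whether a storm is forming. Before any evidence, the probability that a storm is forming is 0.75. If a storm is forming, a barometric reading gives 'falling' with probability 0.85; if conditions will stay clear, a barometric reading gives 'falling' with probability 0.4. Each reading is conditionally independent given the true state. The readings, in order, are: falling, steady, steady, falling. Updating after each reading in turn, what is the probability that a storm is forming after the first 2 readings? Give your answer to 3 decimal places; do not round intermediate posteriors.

After 'falling': P(storm) = 0.85·0.7500 / (0.85·0.7500 + 0.4·0.2500) ≈ 0.8644
After 'steady': P(storm) = 0.15·0.8644 / (0.15·0.8644 + 0.6·0.1356) ≈ 0.6145

0.614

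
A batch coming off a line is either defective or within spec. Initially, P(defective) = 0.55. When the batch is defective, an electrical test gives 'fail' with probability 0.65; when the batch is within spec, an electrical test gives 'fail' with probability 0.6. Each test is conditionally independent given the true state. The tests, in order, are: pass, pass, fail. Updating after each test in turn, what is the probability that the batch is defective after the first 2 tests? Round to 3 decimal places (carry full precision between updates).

After 'pass': P(defective) = 0.35·0.5500 / (0.35·0.5500 + 0.4·0.4500) ≈ 0.5168
After 'pass': P(defective) = 0.35·0.5168 / (0.35·0.5168 + 0.4·0.4832) ≈ 0.4834

0.483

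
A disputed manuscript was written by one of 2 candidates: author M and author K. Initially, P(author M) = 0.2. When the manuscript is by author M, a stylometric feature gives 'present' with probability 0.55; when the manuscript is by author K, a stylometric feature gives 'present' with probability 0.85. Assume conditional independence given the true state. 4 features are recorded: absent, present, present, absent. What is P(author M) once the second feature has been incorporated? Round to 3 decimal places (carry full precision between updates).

After 'absent': P(author M) = 0.45·0.2000 / (0.45·0.2000 + 0.15·0.8000) ≈ 0.4286
After 'present': P(author M) = 0.55·0.4286 / (0.55·0.4286 + 0.85·0.5714) ≈ 0.3267

0.327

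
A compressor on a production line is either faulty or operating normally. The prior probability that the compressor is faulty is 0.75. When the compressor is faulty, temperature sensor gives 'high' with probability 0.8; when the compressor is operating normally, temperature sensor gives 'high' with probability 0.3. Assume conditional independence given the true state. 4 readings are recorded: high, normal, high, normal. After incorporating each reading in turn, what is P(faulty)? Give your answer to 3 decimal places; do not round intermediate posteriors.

0.635

After 'high': P(faulty) = 0.8·0.7500 / (0.8·0.7500 + 0.3·0.2500) ≈ 0.8889
After 'normal': P(faulty) = 0.2·0.8889 / (0.2·0.8889 + 0.7·0.1111) ≈ 0.6957
After 'high': P(faulty) = 0.8·0.6957 / (0.8·0.6957 + 0.3·0.3043) ≈ 0.8591
After 'normal': P(faulty) = 0.2·0.8591 / (0.2·0.8591 + 0.7·0.1409) ≈ 0.6352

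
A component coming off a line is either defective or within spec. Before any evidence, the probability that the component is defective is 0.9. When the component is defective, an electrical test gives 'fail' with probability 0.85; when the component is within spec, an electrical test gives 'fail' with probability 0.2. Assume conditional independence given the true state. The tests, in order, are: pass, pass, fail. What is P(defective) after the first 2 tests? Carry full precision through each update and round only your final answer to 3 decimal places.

0.240

After 'pass': P(defective) = 0.15·0.9000 / (0.15·0.9000 + 0.8·0.1000) ≈ 0.6279
After 'pass': P(defective) = 0.15·0.6279 / (0.15·0.6279 + 0.8·0.3721) ≈ 0.2404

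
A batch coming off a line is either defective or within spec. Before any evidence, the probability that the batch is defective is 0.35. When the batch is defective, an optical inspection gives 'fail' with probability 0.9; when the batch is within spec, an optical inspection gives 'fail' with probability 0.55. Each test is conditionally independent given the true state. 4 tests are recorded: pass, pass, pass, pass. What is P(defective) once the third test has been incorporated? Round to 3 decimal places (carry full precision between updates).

After 'pass': P(defective) = 0.1·0.3500 / (0.1·0.3500 + 0.45·0.6500) ≈ 0.1069
After 'pass': P(defective) = 0.1·0.1069 / (0.1·0.1069 + 0.45·0.8931) ≈ 0.0259
After 'pass': P(defective) = 0.1·0.0259 / (0.1·0.0259 + 0.45·0.9741) ≈ 0.0059

0.006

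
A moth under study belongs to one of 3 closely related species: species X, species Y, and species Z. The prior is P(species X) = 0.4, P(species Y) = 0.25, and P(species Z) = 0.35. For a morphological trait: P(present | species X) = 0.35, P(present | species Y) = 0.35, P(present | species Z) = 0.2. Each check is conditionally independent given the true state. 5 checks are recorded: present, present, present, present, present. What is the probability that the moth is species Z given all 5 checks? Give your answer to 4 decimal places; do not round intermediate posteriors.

0.0318

After 'present': normaliser = 0.35·0.4000 + 0.35·0.2500 + 0.2·0.3500; P(species X) ≈ 0.4706, P(species Y) ≈ 0.2941, P(species Z) ≈ 0.2353
After 'present': normaliser = 0.35·0.4706 + 0.35·0.2941 + 0.2·0.2353; P(species X) ≈ 0.5234, P(species Y) ≈ 0.3271, P(species Z) ≈ 0.1495
After 'present': normaliser = 0.35·0.5234 + 0.35·0.3271 + 0.2·0.1495; P(species X) ≈ 0.5592, P(species Y) ≈ 0.3495, P(species Z) ≈ 0.0913
After 'present': normaliser = 0.35·0.5592 + 0.35·0.3495 + 0.2·0.0913; P(species X) ≈ 0.5820, P(species Y) ≈ 0.3637, P(species Z) ≈ 0.0543
After 'present': normaliser = 0.35·0.5820 + 0.35·0.3637 + 0.2·0.0543; P(species X) ≈ 0.5958, P(species Y) ≈ 0.3724, P(species Z) ≈ 0.0318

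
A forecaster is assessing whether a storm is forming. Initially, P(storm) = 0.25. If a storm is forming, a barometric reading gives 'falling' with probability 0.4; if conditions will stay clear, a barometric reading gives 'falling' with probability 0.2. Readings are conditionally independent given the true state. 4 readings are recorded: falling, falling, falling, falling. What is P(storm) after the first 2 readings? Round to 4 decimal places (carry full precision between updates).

After 'falling': P(storm) = 0.4·0.2500 / (0.4·0.2500 + 0.2·0.7500) ≈ 0.4000
After 'falling': P(storm) = 0.4·0.4000 / (0.4·0.4000 + 0.2·0.6000) ≈ 0.5714

0.5714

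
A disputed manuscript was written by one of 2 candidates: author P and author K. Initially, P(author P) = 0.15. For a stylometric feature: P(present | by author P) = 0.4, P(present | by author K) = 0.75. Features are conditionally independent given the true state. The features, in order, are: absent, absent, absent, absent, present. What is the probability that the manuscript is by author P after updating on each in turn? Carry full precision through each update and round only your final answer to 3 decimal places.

After 'absent': P(author P) = 0.6·0.1500 / (0.6·0.1500 + 0.25·0.8500) ≈ 0.2975
After 'absent': P(author P) = 0.6·0.2975 / (0.6·0.2975 + 0.25·0.7025) ≈ 0.5041
After 'absent': P(author P) = 0.6·0.5041 / (0.6·0.5041 + 0.25·0.4959) ≈ 0.7093
After 'absent': P(author P) = 0.6·0.7093 / (0.6·0.7093 + 0.25·0.2907) ≈ 0.8541
After 'present': P(author P) = 0.4·0.8541 / (0.4·0.8541 + 0.75·0.1459) ≈ 0.7574

0.757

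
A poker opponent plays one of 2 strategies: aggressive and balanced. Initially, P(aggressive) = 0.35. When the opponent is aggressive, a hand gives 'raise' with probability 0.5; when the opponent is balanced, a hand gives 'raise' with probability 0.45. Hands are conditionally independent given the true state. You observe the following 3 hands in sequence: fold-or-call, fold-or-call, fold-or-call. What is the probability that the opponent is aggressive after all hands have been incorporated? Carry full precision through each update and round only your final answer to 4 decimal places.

Apply Bayes' rule sequentially, carrying P(aggressive) forward.
After 'fold-or-call': P(aggressive) = 0.5·0.3500 / (0.5·0.3500 + 0.55·0.6500) ≈ 0.3286
After 'fold-or-call': P(aggressive) = 0.5·0.3286 / (0.5·0.3286 + 0.55·0.6714) ≈ 0.3080
After 'fold-or-call': P(aggressive) = 0.5·0.3080 / (0.5·0.3080 + 0.55·0.6920) ≈ 0.2880

0.2880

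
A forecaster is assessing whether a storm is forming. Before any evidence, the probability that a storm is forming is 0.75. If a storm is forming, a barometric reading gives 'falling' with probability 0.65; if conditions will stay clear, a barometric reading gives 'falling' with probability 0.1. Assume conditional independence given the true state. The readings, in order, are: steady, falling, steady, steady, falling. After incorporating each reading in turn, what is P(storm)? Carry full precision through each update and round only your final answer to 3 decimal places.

0.882

After 'steady': P(storm) = 0.35·0.7500 / (0.35·0.7500 + 0.9·0.2500) ≈ 0.5385
After 'falling': P(storm) = 0.65·0.5385 / (0.65·0.5385 + 0.1·0.4615) ≈ 0.8835
After 'steady': P(storm) = 0.35·0.8835 / (0.35·0.8835 + 0.9·0.1165) ≈ 0.7468
After 'steady': P(storm) = 0.35·0.7468 / (0.35·0.7468 + 0.9·0.2532) ≈ 0.5342
After 'falling': P(storm) = 0.65·0.5342 / (0.65·0.5342 + 0.1·0.4658) ≈ 0.8817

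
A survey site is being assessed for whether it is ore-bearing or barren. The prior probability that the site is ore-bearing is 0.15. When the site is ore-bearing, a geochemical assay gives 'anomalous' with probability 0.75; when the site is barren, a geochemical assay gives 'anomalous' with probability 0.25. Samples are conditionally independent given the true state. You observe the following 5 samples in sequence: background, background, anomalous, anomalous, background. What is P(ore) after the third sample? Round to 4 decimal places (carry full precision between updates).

After 'background': P(ore) = 0.25·0.1500 / (0.25·0.1500 + 0.75·0.8500) ≈ 0.0556
After 'background': P(ore) = 0.25·0.0556 / (0.25·0.0556 + 0.75·0.9444) ≈ 0.0192
After 'anomalous': P(ore) = 0.75·0.0192 / (0.75·0.0192 + 0.25·0.9808) ≈ 0.0556

0.0556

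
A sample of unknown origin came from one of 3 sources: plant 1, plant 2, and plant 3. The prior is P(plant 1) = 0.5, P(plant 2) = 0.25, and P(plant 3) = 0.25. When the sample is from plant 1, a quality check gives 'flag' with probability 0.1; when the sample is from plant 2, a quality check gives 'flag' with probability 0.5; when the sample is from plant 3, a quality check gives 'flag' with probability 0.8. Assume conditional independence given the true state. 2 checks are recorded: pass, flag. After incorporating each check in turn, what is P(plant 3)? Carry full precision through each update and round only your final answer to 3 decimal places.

After 'pass': normaliser = 0.9·0.5000 + 0.5·0.2500 + 0.2·0.2500; P(plant 1) ≈ 0.7200, P(plant 2) ≈ 0.2000, P(plant 3) ≈ 0.0800
After 'flag': normaliser = 0.1·0.7200 + 0.5·0.2000 + 0.8·0.0800; P(plant 1) ≈ 0.3051, P(plant 2) ≈ 0.4237, P(plant 3) ≈ 0.2712

0.271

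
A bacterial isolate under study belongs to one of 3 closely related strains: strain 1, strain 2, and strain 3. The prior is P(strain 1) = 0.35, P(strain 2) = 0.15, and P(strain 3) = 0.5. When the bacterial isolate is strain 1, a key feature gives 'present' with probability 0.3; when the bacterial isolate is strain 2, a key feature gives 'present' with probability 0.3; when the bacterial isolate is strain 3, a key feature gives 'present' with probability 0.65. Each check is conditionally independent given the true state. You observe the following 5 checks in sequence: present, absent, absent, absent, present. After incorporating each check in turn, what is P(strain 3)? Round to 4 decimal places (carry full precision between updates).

After 'present': normaliser = 0.3·0.3500 + 0.3·0.1500 + 0.65·0.5000; P(strain 1) ≈ 0.2211, P(strain 2) ≈ 0.0947, P(strain 3) ≈ 0.6842
After 'absent': normaliser = 0.7·0.2211 + 0.7·0.0947 + 0.35·0.6842; P(strain 1) ≈ 0.3360, P(strain 2) ≈ 0.1440, P(strain 3) ≈ 0.5200
After 'absent': normaliser = 0.7·0.3360 + 0.7·0.1440 + 0.35·0.5200; P(strain 1) ≈ 0.4541, P(strain 2) ≈ 0.1946, P(strain 3) ≈ 0.3514
After 'absent': normaliser = 0.7·0.4541 + 0.7·0.1946 + 0.35·0.3514; P(strain 1) ≈ 0.5508, P(strain 2) ≈ 0.2361, P(strain 3) ≈ 0.2131
After 'present': normaliser = 0.3·0.5508 + 0.3·0.2361 + 0.65·0.2131; P(strain 1) ≈ 0.4411, P(strain 2) ≈ 0.1891, P(strain 3) ≈ 0.3698

0.3698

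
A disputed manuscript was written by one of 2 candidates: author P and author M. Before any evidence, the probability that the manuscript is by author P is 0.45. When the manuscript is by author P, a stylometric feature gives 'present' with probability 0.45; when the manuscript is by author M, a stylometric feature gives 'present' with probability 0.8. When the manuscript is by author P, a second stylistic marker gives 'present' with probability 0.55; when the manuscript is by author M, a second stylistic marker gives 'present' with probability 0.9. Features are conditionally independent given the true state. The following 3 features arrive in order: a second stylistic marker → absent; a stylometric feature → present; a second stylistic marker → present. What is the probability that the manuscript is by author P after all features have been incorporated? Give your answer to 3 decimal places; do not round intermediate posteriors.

0.559

Apply Bayes' rule sequentially, carrying P(author P) forward.
After a second stylistic marker='absent': P(author P) = 0.45·0.4500 / (0.45·0.4500 + 0.1·0.5500) ≈ 0.7864
After a stylometric feature='present': P(author P) = 0.45·0.7864 / (0.45·0.7864 + 0.8·0.2136) ≈ 0.6744
After a second stylistic marker='present': P(author P) = 0.55·0.6744 / (0.55·0.6744 + 0.9·0.3256) ≈ 0.5586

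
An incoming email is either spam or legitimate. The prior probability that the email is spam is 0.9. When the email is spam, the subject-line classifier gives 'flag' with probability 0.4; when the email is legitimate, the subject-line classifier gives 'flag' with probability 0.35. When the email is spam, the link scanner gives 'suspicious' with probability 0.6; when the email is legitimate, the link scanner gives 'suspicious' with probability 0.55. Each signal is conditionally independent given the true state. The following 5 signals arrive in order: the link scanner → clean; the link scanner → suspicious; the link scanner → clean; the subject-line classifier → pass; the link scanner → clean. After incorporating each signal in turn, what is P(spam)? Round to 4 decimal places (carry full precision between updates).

0.8642

After the link scanner='clean': P(spam) = 0.4·0.9000 / (0.4·0.9000 + 0.45·0.1000) ≈ 0.8889
After the link scanner='suspicious': P(spam) = 0.6·0.8889 / (0.6·0.8889 + 0.55·0.1111) ≈ 0.8972
After the link scanner='clean': P(spam) = 0.4·0.8972 / (0.4·0.8972 + 0.45·0.1028) ≈ 0.8858
After the subject-line classifier='pass': P(spam) = 0.6·0.8858 / (0.6·0.8858 + 0.65·0.1142) ≈ 0.8775
After the link scanner='clean': P(spam) = 0.4·0.8775 / (0.4·0.8775 + 0.45·0.1225) ≈ 0.8642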